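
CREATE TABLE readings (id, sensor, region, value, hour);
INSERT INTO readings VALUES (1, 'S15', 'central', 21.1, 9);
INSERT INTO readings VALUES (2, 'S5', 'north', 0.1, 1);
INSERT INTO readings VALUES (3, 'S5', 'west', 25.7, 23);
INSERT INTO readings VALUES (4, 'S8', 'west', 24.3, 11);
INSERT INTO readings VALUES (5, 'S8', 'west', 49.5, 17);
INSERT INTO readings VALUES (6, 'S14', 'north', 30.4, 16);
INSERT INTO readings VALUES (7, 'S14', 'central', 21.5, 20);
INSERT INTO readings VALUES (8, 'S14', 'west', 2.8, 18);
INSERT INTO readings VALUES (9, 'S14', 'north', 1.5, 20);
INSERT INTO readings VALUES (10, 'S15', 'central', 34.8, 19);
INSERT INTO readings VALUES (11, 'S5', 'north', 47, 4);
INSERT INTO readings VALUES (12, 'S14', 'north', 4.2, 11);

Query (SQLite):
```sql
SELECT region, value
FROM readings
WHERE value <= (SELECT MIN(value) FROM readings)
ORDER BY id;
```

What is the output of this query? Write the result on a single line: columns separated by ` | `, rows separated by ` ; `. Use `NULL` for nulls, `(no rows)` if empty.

Scalar subquery: MIN(value) over all readings rows = 0.1.
Keep rows where value <= that value.

north | 0.1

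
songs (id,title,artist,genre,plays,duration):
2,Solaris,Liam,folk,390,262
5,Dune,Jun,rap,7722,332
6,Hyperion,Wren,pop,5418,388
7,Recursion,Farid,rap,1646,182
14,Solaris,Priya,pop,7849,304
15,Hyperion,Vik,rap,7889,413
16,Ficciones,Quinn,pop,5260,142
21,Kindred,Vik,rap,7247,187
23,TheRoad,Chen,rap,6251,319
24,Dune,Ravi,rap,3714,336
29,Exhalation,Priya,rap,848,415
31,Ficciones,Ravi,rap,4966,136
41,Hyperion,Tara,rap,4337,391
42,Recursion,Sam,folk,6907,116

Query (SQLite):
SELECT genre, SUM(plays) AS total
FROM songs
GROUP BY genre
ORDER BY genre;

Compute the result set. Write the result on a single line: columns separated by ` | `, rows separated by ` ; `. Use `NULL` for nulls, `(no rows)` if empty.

Partition songs by genre; compute SUM(plays) within each group.
  folk: ids {2, 42} → SUM(plays)=7297
  pop: ids {6, 14, 16} → SUM(plays)=18527
  rap: ids {5, 7, 15, 21, 23, 24, 29, 31, 41} → SUM(plays)=44620

folk | 7297 ; pop | 18527 ; rap | 44620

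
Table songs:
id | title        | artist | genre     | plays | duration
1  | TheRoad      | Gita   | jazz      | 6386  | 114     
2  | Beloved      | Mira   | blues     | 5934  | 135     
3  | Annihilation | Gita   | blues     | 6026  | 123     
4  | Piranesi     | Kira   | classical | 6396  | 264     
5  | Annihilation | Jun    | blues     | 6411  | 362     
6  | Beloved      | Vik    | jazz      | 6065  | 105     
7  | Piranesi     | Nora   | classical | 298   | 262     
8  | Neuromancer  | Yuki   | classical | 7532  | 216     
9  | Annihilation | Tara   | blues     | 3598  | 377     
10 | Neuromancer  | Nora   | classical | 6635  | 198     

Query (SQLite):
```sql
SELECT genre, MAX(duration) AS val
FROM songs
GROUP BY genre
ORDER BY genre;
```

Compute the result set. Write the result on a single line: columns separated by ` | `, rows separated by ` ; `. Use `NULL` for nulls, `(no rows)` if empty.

blues | 377 ; classical | 264 ; jazz | 114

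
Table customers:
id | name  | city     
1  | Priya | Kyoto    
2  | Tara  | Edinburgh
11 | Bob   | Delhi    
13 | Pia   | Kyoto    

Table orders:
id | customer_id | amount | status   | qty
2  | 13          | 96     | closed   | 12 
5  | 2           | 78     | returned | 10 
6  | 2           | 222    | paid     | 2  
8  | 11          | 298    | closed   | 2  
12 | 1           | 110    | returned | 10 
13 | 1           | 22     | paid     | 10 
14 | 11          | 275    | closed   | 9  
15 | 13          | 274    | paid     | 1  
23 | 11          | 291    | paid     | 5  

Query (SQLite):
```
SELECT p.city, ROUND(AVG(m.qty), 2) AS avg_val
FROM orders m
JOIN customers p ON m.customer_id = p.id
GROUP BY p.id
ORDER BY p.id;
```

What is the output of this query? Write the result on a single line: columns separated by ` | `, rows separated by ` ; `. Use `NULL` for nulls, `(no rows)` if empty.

Join each orders row to its customers via customer_id.
Group joined rows by customers.id; compute ROUND(AVG(m.qty), 2) per group.
  1: ids {12, 13} → ROUND(AVG(m.qty), 2)=10
  2: ids {5, 6} → ROUND(AVG(m.qty), 2)=6
  11: ids {8, 14, 23} → ROUND(AVG(m.qty), 2)=5.33
  13: ids {2, 15} → ROUND(AVG(m.qty), 2)=6.5

Kyoto | 10 ; Edinburgh | 6 ; Delhi | 5.33 ; Kyoto | 6.5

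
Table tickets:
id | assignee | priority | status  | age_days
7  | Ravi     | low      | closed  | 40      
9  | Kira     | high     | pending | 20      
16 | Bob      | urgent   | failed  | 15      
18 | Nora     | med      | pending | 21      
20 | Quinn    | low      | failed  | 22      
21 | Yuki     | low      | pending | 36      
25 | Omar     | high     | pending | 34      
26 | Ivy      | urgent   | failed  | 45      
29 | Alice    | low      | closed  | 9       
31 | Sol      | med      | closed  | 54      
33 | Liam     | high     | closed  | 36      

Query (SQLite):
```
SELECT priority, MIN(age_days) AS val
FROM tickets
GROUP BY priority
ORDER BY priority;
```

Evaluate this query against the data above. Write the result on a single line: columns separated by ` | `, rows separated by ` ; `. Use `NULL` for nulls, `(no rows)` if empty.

Partition tickets by priority; compute MIN(age_days) within each group.
  high: ids {9, 25, 33} → MIN(age_days)=20
  low: ids {7, 20, 21, 29} → MIN(age_days)=9
  med: ids {18, 31} → MIN(age_days)=21
  urgent: ids {16, 26} → MIN(age_days)=15

high | 20 ; low | 9 ; med | 21 ; urgent | 15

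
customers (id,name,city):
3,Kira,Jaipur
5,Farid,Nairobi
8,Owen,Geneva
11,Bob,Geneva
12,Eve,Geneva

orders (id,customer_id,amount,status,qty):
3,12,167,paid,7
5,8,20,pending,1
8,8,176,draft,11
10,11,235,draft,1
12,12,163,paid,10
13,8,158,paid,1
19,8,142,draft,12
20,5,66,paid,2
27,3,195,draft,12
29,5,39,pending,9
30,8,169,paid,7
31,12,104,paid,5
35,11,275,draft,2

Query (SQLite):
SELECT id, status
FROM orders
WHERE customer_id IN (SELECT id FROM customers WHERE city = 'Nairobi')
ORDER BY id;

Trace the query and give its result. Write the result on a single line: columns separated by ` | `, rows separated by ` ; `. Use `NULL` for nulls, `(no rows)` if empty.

Inner query: customers.id where city = 'Nairobi'.
Outer: keep orders rows whose customer_id is in that set.
Inner query → {5}

20 | paid ; 29 | pending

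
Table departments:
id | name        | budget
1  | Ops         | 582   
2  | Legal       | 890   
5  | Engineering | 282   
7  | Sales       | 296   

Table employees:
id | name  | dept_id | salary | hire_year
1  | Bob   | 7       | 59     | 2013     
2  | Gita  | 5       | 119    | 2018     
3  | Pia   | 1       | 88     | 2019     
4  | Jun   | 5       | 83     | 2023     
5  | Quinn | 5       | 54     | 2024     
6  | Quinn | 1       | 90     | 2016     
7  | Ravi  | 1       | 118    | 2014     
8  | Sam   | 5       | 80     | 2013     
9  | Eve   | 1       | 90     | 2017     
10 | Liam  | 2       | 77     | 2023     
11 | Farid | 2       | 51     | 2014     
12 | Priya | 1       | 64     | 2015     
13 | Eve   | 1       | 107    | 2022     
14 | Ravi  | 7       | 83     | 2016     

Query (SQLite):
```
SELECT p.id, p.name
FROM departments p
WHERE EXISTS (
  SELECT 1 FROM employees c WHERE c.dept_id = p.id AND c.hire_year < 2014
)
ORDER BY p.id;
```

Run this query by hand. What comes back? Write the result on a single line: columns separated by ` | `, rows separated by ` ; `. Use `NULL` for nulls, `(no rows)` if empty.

For each departments row, check whether any employees with matching dept_id has hire_year < 2014.
Keep rows where that is true.

5 | Engineering ; 7 | Sales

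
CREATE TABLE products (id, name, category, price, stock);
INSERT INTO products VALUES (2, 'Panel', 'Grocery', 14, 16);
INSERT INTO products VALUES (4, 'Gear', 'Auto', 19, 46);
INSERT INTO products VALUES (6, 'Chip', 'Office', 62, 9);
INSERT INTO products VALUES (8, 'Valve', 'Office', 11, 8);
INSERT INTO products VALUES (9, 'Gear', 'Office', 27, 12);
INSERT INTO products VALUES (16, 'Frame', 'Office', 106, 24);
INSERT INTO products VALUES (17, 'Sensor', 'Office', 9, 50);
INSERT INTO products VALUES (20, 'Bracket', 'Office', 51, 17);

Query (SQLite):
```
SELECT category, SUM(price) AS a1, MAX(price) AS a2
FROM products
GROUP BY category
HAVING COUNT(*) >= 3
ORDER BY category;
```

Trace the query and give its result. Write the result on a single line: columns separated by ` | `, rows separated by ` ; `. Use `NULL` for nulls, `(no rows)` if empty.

Group products by category.
Per group compute: SUM(price), MAX(price).
HAVING: drop groups with fewer than 3 rows.
  Auto: ids {4} → SUM(price)=19, MAX(price)=19
  Grocery: ids {2} → SUM(price)=14, MAX(price)=14
  Office: ids {6, 8, 9, 16, 17, 20} → SUM(price)=266, MAX(price)=106

Office | 266 | 106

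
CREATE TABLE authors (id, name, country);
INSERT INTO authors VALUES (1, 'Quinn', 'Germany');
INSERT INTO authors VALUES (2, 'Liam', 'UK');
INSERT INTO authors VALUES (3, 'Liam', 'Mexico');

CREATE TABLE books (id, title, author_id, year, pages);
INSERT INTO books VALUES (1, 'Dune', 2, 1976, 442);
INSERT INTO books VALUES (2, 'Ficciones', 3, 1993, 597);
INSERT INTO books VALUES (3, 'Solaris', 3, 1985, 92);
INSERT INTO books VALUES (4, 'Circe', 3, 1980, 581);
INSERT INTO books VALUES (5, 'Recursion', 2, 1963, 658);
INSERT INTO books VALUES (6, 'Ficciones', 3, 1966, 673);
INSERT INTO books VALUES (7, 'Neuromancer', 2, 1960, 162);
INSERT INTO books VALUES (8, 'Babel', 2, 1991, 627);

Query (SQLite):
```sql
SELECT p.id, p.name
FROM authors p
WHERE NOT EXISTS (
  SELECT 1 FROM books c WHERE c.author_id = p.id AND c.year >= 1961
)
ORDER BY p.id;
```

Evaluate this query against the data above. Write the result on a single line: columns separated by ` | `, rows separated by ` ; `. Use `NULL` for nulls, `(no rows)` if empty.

For each authors row, check whether any books with matching author_id has year >= 1961.
Keep rows where that is false.

1 | Quinn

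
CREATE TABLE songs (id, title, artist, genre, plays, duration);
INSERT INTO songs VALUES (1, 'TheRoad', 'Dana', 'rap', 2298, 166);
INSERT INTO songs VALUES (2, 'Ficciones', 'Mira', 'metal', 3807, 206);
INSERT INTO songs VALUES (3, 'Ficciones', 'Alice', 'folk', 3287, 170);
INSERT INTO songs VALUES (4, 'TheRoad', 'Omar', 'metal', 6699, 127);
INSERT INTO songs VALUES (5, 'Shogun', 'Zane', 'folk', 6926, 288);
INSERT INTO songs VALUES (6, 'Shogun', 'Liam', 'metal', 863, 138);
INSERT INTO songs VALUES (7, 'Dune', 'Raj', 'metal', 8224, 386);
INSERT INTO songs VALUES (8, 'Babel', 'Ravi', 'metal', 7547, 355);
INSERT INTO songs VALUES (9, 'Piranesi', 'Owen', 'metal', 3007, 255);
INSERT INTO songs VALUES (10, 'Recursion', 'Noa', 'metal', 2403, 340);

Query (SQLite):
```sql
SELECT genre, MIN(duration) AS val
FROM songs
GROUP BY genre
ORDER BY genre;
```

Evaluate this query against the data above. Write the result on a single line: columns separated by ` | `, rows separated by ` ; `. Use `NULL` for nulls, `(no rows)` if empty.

folk | 170 ; metal | 127 ; rap | 166

Partition songs by genre; compute MIN(duration) within each group.
  folk: ids {3, 5} → MIN(duration)=170
  metal: ids {2, 4, 6, 7, 8, 9, 10} → MIN(duration)=127
  rap: ids {1} → MIN(duration)=166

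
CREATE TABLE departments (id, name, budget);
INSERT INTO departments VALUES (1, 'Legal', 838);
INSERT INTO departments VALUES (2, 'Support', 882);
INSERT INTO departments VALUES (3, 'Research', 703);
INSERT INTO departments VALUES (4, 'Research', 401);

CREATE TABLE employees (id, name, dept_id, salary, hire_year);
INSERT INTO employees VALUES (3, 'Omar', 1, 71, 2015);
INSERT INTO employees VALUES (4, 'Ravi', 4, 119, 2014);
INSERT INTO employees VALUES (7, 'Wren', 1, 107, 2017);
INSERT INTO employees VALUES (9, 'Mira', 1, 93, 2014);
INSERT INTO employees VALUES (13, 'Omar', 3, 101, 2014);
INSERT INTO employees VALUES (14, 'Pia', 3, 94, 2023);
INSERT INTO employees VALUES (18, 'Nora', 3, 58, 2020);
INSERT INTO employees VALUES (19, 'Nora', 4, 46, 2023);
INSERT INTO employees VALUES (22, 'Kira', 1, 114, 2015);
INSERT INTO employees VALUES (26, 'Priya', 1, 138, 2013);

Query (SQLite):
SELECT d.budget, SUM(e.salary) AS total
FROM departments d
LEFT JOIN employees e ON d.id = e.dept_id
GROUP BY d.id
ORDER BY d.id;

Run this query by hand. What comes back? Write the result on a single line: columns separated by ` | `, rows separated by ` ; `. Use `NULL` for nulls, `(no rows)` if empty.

838 | 523 ; 882 | NULL ; 703 | 253 ; 401 | 165

LEFT JOIN keeps every departments row; unmatched ones get NULL for employees columns.
Group by departments.id and compute SUM(e.salary). SUM over an all-NULL group is NULL.
  1: ids {3, 7, 9, 22, 26} → SUM(e.salary)=523
  2: ids {—} → SUM(e.salary)=NULL
  3: ids {13, 14, 18} → SUM(e.salary)=253
  4: ids {4, 19} → SUM(e.salary)=165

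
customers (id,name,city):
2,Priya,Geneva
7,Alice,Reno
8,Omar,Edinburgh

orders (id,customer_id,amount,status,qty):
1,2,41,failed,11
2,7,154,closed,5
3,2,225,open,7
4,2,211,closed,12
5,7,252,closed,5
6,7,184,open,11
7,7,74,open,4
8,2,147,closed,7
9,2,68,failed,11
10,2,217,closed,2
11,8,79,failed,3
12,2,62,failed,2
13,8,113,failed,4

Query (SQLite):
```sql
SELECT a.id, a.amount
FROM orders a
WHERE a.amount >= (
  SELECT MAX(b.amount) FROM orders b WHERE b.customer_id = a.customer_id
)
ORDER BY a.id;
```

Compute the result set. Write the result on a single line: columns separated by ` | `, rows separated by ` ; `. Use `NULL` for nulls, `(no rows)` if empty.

For each orders row a, compute MAX(amount) over rows sharing a.customer_id.
Keep row a if a.amount >= that per-group MAX.
  customer_id=2: MAX(amount) = 225
  customer_id=7: MAX(amount) = 252
  customer_id=8: MAX(amount) = 113

3 | 225 ; 5 | 252 ; 13 | 113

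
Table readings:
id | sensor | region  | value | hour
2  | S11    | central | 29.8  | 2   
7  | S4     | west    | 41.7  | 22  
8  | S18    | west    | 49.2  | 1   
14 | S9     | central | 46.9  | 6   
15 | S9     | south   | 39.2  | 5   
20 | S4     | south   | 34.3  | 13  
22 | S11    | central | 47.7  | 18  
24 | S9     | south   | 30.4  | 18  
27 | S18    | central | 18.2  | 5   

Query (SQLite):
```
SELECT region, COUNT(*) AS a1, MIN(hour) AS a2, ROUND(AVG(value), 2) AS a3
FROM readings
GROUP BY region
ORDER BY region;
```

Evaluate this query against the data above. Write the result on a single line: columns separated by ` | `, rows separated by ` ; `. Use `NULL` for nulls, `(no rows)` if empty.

Group readings by region.
Per group compute: COUNT(*), MIN(hour), ROUND(AVG(value), 2).
  central: ids {2, 14, 22, 27} → COUNT(*)=4, MIN(hour)=2, ROUND(AVG(value), 2)=35.65
  south: ids {15, 20, 24} → COUNT(*)=3, MIN(hour)=5, ROUND(AVG(value), 2)=34.63
  west: ids {7, 8} → COUNT(*)=2, MIN(hour)=1, ROUND(AVG(value), 2)=45.45

central | 4 | 2 | 35.65 ; south | 3 | 5 | 34.63 ; west | 2 | 1 | 45.45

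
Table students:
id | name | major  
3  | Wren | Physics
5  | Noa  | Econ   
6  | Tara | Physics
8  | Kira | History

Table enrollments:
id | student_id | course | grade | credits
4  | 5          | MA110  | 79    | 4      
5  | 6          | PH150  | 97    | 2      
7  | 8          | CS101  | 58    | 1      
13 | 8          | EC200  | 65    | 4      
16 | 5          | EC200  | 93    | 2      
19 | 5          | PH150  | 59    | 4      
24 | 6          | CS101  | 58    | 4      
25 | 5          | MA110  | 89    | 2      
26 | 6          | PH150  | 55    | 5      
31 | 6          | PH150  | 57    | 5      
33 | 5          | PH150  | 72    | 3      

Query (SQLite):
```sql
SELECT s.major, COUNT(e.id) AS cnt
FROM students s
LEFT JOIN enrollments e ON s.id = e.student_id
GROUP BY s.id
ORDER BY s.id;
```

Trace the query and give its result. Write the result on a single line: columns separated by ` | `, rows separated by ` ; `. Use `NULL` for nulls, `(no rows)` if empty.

Physics | 0 ; Econ | 5 ; Physics | 4 ; History | 2

LEFT JOIN keeps every students row; unmatched ones get NULL for enrollments columns.
Group by students.id and compute COUNT(e.id). COUNT(col) of an all-NULL group is 0.
  3: ids {—} → COUNT(e.id)=0
  5: ids {4, 16, 19, 25, 33} → COUNT(e.id)=5
  6: ids {5, 24, 26, 31} → COUNT(e.id)=4
  8: ids {7, 13} → COUNT(e.id)=2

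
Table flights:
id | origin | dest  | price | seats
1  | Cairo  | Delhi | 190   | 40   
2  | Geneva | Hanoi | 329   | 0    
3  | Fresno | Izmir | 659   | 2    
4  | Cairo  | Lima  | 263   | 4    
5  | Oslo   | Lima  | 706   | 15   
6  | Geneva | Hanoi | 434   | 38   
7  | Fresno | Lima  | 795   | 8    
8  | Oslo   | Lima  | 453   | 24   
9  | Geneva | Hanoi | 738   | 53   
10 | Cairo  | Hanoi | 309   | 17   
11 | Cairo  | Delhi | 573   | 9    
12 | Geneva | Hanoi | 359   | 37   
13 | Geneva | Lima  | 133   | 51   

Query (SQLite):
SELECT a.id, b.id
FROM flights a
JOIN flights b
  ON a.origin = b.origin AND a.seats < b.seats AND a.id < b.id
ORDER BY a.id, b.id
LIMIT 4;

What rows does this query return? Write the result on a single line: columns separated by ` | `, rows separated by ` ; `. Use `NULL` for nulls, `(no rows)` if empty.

Pairs (a,b) with same origin, a.seats < b.seats, a.id < b.id.
origin groups: Cairo:{1,4,10,11} Fresno:{3,7} Geneva:{2,6,9,12,13} Oslo:{5,8}
Ordered by (a.id, b.id); first 4.

2 | 6 ; 2 | 9 ; 2 | 12 ; 2 | 13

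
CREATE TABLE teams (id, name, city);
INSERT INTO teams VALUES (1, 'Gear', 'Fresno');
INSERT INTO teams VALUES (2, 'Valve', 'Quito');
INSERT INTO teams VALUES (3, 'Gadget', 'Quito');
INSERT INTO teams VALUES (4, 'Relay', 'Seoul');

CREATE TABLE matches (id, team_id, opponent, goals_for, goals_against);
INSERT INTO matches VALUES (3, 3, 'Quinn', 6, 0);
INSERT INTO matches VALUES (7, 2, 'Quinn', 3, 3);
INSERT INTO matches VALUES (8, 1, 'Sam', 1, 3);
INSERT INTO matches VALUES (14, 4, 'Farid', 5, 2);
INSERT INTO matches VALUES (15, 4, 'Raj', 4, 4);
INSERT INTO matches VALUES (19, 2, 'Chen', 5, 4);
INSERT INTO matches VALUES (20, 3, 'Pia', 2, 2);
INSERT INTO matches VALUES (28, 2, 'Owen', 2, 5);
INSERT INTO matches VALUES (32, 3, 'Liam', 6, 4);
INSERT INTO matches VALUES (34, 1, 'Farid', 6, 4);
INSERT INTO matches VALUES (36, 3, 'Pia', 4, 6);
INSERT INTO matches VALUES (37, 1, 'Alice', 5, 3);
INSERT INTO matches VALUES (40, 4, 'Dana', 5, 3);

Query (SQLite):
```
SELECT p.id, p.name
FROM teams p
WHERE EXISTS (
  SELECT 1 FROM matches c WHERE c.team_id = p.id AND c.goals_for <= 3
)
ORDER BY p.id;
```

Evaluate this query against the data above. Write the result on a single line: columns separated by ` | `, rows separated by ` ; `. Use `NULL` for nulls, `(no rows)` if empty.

1 | Gear ; 2 | Valve ; 3 | Gadget

For each teams row, check whether any matches with matching team_id has goals_for <= 3.
Keep rows where that is true.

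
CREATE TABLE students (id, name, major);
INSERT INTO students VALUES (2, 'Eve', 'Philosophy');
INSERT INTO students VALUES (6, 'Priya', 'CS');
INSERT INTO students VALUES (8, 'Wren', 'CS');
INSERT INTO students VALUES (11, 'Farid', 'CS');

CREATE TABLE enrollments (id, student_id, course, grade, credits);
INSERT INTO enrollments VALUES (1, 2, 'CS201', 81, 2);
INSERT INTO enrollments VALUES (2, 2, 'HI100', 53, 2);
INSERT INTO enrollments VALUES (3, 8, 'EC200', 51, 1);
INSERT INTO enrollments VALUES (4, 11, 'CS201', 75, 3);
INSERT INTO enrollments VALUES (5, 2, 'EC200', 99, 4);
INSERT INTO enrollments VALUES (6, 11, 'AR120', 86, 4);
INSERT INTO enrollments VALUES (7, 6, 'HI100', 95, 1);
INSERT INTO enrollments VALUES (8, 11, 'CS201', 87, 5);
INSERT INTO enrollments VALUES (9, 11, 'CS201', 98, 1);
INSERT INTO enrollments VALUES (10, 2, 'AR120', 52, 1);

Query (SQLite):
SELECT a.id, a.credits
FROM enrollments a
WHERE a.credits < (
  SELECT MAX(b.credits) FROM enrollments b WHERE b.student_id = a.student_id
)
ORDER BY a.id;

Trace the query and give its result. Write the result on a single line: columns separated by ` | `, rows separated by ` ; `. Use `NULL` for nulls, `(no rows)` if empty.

For each enrollments row a, compute MAX(credits) over rows sharing a.student_id.
Keep row a if a.credits < that per-group MAX.
  student_id=2: MAX(credits) = 4
  student_id=6: MAX(credits) = 1
  student_id=8: MAX(credits) = 1
  student_id=11: MAX(credits) = 5

1 | 2 ; 2 | 2 ; 4 | 3 ; 6 | 4 ; 9 | 1 ; 10 | 1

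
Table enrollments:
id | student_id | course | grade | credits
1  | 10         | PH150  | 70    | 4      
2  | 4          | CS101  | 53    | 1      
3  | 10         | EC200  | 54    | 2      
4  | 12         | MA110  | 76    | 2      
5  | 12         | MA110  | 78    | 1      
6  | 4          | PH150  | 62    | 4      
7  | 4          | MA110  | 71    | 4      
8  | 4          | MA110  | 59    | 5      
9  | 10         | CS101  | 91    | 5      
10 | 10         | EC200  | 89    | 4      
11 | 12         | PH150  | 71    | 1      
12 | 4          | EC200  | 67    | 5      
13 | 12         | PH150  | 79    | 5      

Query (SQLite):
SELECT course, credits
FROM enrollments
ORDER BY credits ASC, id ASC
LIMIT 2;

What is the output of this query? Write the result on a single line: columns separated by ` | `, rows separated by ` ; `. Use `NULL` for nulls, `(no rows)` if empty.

Sort by credits asc, tiebreak id asc: (1, id=2), (1, id=5), (1, id=11), (2, id=3), (2, id=4) …. Take first 2.

CS101 | 1 ; MA110 | 1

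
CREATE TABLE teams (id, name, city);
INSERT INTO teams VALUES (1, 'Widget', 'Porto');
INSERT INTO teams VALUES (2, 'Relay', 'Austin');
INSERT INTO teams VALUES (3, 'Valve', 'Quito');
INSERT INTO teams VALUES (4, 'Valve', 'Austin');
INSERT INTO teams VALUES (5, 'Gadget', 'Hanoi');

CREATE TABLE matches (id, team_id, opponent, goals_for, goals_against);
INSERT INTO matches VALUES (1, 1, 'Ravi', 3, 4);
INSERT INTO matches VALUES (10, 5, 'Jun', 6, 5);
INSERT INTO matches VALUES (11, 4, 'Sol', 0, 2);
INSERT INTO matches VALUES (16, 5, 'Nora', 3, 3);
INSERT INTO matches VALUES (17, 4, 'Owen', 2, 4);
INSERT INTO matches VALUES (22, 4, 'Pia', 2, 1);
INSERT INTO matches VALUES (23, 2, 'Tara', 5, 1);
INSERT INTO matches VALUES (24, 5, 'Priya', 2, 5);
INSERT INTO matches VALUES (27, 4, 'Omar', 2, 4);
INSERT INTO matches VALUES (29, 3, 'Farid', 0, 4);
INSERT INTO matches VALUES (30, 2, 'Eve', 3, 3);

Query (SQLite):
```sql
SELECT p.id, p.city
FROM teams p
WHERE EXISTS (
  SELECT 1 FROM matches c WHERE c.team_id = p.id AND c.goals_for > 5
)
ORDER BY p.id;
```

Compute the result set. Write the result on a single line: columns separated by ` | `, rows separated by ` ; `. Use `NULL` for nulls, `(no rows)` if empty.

For each teams row, check whether any matches with matching team_id has goals_for > 5.
Keep rows where that is true.

5 | Hanoi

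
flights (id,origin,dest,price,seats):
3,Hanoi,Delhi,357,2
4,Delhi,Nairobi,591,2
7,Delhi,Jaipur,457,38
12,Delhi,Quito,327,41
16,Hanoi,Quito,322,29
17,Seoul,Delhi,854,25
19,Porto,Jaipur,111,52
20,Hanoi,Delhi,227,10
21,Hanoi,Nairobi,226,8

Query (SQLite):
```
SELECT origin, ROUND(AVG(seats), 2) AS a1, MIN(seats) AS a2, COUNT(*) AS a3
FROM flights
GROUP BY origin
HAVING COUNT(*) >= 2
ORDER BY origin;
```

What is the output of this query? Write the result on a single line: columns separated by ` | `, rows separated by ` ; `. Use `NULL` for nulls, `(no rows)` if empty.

Group flights by origin.
Per group compute: ROUND(AVG(seats), 2), MIN(seats), COUNT(*).
HAVING: drop groups with fewer than 2 rows.
  Delhi: ids {4, 7, 12} → ROUND(AVG(seats), 2)=27, MIN(seats)=2, COUNT(*)=3
  Hanoi: ids {3, 16, 20, 21} → ROUND(AVG(seats), 2)=12.25, MIN(seats)=2, COUNT(*)=4
  Porto: ids {19} → ROUND(AVG(seats), 2)=52, MIN(seats)=52, COUNT(*)=1
  Seoul: ids {17} → ROUND(AVG(seats), 2)=25, MIN(seats)=25, COUNT(*)=1

Delhi | 27 | 2 | 3 ; Hanoi | 12.25 | 2 | 4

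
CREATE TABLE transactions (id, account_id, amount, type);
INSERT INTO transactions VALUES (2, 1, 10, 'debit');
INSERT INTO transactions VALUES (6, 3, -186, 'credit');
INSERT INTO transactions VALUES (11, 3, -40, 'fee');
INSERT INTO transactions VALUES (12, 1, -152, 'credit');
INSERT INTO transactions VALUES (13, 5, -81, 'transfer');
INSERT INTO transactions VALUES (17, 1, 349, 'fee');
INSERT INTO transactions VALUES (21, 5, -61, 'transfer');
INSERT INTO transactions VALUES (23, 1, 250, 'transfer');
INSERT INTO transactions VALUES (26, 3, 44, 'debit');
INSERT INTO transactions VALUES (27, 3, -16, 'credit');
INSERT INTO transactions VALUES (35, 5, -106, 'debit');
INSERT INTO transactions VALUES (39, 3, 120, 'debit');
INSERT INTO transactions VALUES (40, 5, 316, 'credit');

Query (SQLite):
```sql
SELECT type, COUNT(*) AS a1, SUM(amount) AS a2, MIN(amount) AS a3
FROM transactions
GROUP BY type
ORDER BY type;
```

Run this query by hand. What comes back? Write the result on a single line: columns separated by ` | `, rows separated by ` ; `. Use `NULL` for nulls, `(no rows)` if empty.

Group transactions by type.
Per group compute: COUNT(*), SUM(amount), MIN(amount).
  credit: ids {6, 12, 27, 40} → COUNT(*)=4, SUM(amount)=-38, MIN(amount)=-186
  debit: ids {2, 26, 35, 39} → COUNT(*)=4, SUM(amount)=68, MIN(amount)=-106
  fee: ids {11, 17} → COUNT(*)=2, SUM(amount)=309, MIN(amount)=-40
  transfer: ids {13, 21, 23} → COUNT(*)=3, SUM(amount)=108, MIN(amount)=-81

credit | 4 | -38 | -186 ; debit | 4 | 68 | -106 ; fee | 2 | 309 | -40 ; transfer | 3 | 108 | -81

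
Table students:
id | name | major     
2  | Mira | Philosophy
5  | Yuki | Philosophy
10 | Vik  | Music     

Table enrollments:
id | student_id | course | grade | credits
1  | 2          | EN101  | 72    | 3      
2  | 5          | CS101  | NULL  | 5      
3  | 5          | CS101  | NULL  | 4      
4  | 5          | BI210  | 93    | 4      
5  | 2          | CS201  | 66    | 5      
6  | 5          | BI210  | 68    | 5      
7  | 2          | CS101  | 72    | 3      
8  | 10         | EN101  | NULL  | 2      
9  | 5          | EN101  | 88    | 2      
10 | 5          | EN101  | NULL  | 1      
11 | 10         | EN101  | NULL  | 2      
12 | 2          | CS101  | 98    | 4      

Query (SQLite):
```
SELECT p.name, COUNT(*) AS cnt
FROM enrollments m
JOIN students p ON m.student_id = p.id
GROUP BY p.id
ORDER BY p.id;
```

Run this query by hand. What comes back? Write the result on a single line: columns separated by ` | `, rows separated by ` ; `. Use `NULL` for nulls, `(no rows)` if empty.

Mira | 4 ; Yuki | 6 ; Vik | 2

Join each enrollments row to its students via student_id.
Group joined rows by students.id; compute COUNT(*) per group.
  2: ids {1, 5, 7, 12} → COUNT(*)=4
  5: ids {2, 3, 4, 6, 9, 10} → COUNT(*)=6
  10: ids {8, 11} → COUNT(*)=2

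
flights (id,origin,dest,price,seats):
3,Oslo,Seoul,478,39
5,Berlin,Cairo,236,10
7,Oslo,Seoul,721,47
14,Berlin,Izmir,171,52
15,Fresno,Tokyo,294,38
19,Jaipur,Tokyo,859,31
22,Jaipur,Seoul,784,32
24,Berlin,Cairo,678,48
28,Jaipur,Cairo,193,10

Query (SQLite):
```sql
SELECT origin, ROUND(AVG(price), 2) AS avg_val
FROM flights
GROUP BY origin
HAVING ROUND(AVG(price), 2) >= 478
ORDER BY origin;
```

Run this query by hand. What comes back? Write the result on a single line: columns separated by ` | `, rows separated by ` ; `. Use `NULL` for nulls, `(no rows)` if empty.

Jaipur | 612 ; Oslo | 599.5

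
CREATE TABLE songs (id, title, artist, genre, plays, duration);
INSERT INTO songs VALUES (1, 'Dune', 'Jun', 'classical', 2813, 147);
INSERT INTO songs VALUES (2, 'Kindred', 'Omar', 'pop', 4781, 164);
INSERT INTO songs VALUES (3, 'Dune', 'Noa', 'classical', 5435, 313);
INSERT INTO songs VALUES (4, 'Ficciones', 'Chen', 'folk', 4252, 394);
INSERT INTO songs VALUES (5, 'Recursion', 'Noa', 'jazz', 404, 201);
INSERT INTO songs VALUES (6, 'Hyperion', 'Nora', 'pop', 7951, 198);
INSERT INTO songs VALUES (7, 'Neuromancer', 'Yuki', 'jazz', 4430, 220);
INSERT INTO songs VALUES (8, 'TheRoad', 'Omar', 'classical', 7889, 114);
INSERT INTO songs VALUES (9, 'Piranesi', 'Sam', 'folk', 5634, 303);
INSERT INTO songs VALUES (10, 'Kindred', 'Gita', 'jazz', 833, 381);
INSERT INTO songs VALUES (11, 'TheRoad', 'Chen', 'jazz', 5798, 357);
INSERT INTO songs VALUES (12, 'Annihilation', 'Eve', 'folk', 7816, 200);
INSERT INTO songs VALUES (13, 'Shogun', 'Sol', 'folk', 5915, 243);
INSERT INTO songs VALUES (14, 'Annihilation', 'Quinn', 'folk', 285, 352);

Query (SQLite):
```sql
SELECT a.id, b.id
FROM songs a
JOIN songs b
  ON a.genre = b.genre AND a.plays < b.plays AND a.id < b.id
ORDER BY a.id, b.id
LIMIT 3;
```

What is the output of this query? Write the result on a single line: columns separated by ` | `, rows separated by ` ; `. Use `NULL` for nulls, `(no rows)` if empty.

1 | 3 ; 1 | 8 ; 2 | 6

Pairs (a,b) with same genre, a.plays < b.plays, a.id < b.id.
genre groups: classical:{1,3,8} folk:{4,9,12,13,14} jazz:{5,7,10,11} pop:{2,6}
Ordered by (a.id, b.id); first 3.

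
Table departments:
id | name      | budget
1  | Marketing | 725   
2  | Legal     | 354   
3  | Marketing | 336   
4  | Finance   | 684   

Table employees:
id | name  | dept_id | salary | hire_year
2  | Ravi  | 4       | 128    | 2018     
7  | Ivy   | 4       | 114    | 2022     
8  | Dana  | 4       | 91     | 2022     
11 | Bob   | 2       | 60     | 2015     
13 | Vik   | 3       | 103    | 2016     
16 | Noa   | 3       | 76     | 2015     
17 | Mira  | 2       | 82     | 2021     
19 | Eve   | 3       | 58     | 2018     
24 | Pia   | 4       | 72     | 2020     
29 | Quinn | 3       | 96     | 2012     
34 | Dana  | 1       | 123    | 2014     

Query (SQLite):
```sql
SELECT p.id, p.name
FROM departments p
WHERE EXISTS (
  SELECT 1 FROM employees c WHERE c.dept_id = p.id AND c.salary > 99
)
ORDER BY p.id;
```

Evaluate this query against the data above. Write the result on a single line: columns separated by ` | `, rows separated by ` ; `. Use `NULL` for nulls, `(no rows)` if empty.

For each departments row, check whether any employees with matching dept_id has salary > 99.
Keep rows where that is true.

1 | Marketing ; 3 | Marketing ; 4 | Finance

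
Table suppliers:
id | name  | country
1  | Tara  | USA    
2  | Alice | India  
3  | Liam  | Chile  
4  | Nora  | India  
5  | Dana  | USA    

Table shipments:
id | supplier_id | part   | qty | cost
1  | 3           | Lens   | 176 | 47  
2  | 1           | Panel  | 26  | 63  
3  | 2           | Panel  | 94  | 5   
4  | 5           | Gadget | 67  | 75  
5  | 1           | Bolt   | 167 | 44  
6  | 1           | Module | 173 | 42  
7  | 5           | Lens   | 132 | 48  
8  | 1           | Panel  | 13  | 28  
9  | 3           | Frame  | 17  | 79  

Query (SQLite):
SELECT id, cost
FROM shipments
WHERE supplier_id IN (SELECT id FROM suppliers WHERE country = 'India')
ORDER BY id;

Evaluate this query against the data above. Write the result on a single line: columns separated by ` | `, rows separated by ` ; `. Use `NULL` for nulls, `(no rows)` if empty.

3 | 5

Inner query: suppliers.id where country = 'India'.
Outer: keep shipments rows whose supplier_id is in that set.
Inner query → {2, 4}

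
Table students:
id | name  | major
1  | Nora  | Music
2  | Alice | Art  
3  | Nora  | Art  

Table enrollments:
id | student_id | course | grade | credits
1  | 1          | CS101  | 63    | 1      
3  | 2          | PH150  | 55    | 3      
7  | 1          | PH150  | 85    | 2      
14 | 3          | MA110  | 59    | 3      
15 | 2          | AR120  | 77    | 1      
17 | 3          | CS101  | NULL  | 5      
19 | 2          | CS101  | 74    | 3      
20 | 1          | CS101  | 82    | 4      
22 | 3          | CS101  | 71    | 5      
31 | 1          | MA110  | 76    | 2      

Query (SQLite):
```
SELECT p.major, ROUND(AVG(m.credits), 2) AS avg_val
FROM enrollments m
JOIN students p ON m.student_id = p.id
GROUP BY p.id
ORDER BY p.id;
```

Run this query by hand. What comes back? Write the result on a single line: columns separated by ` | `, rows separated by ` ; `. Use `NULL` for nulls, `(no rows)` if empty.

Music | 2.25 ; Art | 2.33 ; Art | 4.33

Join each enrollments row to its students via student_id.
Group joined rows by students.id; compute ROUND(AVG(m.credits), 2) per group.
  1: ids {1, 7, 20, 31} → ROUND(AVG(m.credits), 2)=2.25
  2: ids {3, 15, 19} → ROUND(AVG(m.credits), 2)=2.33
  3: ids {14, 17, 22} → ROUND(AVG(m.credits), 2)=4.33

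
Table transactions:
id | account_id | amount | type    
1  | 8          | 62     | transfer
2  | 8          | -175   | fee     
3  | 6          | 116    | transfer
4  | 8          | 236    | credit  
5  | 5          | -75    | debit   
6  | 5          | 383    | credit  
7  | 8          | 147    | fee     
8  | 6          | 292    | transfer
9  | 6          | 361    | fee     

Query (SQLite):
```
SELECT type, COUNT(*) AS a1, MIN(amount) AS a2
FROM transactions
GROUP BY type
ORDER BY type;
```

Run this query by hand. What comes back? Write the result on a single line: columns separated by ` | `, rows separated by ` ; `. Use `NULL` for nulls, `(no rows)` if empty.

credit | 2 | 236 ; debit | 1 | -75 ; fee | 3 | -175 ; transfer | 3 | 62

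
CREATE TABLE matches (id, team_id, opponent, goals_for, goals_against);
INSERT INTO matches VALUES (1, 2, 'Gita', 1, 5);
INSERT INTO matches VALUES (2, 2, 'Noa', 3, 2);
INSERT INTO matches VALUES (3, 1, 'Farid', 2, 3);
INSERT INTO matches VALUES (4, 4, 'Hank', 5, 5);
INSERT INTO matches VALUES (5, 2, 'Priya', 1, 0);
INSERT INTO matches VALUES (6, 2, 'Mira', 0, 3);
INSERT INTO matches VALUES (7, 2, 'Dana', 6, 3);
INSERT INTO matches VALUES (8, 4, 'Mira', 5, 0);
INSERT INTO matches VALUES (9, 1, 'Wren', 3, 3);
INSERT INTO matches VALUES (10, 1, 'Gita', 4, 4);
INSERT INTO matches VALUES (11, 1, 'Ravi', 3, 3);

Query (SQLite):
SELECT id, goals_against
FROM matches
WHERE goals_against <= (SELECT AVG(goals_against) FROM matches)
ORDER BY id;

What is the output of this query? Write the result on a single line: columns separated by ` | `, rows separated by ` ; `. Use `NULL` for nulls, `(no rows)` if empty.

Scalar subquery: AVG(goals_against) over all matches rows = 2.818182 (≈; comparison uses full precision).
Keep rows where goals_against <= that value.

2 | 2 ; 5 | 0 ; 8 | 0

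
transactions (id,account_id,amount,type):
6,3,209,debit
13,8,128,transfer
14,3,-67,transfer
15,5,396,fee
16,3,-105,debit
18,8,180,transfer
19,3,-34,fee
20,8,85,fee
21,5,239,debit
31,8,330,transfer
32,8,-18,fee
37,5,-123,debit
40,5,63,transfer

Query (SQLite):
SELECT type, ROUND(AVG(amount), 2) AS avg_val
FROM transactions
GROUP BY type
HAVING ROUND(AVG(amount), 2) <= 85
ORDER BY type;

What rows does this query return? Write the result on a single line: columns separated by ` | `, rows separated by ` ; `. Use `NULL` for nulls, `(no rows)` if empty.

debit | 55

Partition transactions by type; compute ROUND(AVG(amount), 2) within each group.
HAVING: keep groups where ROUND(AVG(amount), 2) <= 85.
  debit: ids {6, 16, 21, 37} → ROUND(AVG(amount), 2)=55
  fee: ids {15, 19, 20, 32} → ROUND(AVG(amount), 2)=107.25
  transfer: ids {13, 14, 18, 31, 40} → ROUND(AVG(amount), 2)=126.8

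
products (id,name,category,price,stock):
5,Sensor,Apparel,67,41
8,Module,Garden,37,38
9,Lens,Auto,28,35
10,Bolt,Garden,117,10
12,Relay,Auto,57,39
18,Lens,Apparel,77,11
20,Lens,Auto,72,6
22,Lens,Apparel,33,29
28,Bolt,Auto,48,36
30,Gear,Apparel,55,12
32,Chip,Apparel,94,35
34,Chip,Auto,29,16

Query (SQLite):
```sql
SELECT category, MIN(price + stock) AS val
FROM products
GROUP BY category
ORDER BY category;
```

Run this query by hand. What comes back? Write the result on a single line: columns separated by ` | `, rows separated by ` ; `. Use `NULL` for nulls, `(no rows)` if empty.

Apparel | 62 ; Auto | 45 ; Garden | 75

For each row compute price + stock.
Group by category; take MIN of the expression per group.
  Apparel: ids {5, 18, 22, 30, 32} → MIN(price + stock)=62
  Auto: ids {9, 12, 20, 28, 34} → MIN(price + stock)=45
  Garden: ids {8, 10} → MIN(price + stock)=75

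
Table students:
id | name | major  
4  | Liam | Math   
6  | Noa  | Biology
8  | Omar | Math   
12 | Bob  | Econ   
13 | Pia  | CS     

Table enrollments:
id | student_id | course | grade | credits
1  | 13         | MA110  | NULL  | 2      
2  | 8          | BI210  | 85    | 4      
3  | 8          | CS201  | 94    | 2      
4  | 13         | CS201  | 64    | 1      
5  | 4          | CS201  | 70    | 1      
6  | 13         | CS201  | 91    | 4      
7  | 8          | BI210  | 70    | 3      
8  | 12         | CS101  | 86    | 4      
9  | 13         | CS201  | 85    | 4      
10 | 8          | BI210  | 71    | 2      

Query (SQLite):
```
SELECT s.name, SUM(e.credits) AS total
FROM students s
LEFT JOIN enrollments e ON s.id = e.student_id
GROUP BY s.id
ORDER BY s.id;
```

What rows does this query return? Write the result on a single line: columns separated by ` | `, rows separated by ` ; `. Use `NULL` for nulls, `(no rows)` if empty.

LEFT JOIN keeps every students row; unmatched ones get NULL for enrollments columns.
Group by students.id and compute SUM(e.credits). SUM over an all-NULL group is NULL.
  4: ids {5} → SUM(e.credits)=1
  6: ids {—} → SUM(e.credits)=NULL
  8: ids {2, 3, 7, 10} → SUM(e.credits)=11
  12: ids {8} → SUM(e.credits)=4
  13: ids {1, 4, 6, 9} → SUM(e.credits)=11

Liam | 1 ; Noa | NULL ; Omar | 11 ; Bob | 4 ; Pia | 11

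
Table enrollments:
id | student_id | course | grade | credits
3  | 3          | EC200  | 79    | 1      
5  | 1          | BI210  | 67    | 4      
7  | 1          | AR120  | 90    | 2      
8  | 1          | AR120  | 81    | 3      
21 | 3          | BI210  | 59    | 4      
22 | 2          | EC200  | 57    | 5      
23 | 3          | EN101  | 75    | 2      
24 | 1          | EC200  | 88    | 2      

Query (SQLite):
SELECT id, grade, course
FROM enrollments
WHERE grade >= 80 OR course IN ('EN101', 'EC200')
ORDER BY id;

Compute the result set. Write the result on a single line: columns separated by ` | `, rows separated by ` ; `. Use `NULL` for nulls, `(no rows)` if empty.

3 | 79 | EC200 ; 7 | 90 | AR120 ; 8 | 81 | AR120 ; 22 | 57 | EC200 ; 23 | 75 | EN101 ; 24 | 88 | EC200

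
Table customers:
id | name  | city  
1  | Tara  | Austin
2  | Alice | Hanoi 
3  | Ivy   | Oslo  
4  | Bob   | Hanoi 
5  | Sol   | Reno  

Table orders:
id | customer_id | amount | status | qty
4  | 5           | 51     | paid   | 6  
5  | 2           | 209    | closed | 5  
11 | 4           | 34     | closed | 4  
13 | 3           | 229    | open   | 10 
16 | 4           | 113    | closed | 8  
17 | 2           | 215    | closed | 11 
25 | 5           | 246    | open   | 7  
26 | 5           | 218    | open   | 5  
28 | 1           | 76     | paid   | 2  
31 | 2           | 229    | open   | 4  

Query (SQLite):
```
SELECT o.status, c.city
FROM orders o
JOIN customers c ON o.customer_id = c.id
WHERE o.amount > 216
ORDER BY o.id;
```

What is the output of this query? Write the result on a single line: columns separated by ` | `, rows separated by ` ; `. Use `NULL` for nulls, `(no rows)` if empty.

Each orders row matches the customers row where customer_id = customers.id.
Then keep rows with o.amount > 216.

open | Oslo ; open | Reno ; open | Reno ; open | Hanoi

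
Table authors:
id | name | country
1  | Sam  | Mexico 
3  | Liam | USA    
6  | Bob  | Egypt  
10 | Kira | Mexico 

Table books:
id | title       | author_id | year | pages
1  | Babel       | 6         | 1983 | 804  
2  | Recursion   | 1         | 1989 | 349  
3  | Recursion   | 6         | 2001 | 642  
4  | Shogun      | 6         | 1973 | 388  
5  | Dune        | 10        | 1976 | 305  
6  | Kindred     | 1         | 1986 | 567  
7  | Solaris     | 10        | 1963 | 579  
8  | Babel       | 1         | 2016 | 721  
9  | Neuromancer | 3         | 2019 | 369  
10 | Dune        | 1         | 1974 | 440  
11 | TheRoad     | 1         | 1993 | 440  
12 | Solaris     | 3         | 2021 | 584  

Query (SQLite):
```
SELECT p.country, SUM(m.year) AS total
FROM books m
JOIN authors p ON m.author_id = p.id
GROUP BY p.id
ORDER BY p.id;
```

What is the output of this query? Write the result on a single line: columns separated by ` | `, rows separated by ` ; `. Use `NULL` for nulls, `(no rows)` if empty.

Mexico | 9958 ; USA | 4040 ; Egypt | 5957 ; Mexico | 3939

Join each books row to its authors via author_id.
Group joined rows by authors.id; compute SUM(m.year) per group.
  1: ids {2, 6, 8, 10, 11} → SUM(m.year)=9958
  3: ids {9, 12} → SUM(m.year)=4040
  6: ids {1, 3, 4} → SUM(m.year)=5957
  10: ids {5, 7} → SUM(m.year)=3939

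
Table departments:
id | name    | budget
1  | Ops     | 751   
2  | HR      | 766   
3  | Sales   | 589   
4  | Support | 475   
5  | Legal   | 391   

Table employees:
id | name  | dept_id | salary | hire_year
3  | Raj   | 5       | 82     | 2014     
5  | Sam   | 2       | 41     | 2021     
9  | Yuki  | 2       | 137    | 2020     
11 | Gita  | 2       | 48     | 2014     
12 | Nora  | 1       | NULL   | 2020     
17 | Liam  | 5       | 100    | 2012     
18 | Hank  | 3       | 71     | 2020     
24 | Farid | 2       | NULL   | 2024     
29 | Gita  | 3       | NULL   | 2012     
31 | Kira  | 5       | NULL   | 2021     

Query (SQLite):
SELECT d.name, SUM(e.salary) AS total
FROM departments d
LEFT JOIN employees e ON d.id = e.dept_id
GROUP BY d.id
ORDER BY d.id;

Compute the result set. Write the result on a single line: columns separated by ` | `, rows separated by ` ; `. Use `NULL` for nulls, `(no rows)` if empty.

Ops | NULL ; HR | 226 ; Sales | 71 ; Support | NULL ; Legal | 182

LEFT JOIN keeps every departments row; unmatched ones get NULL for employees columns.
Group by departments.id and compute SUM(e.salary). SUM over an all-NULL group is NULL.
  1: ids {12} → SUM(e.salary)=NULL
  2: ids {5, 9, 11, 24} → SUM(e.salary)=226
  3: ids {18, 29} → SUM(e.salary)=71
  4: ids {—} → SUM(e.salary)=NULL
  5: ids {3, 17, 31} → SUM(e.salary)=182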